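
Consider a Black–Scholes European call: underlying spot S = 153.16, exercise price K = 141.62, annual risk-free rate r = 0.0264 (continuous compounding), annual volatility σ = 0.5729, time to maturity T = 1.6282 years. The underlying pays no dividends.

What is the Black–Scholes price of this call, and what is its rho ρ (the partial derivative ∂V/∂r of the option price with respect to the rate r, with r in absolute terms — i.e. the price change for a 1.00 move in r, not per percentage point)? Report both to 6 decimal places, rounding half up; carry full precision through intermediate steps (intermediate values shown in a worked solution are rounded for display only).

price = 50.485936
ρ = 92.973353

σ√T = 0.5729·√1.6282 = 0.731026
d₁ = (ln(S/K) + (r+σ²/2)T) / (σ√T) = (ln(153.16/141.62) + (0.0264+0.5729²/2)·1.6282) / 0.731026 = (0.078336 + 0.310184) / 0.731026 = 0.531472
d₂ = d₁ − σ√T = 0.531472 − 0.731026 = -0.199554
e^{−rT} = e^{−0.0264·1.6282} = 0.957926
N(d₁) = 0.702454,  N(d₂) = 0.420915
Call price V = S·N(d₁) − K·e^{−rT}·N(d₂) = 107.587861 − 57.101924 = 50.485936
ρ = K·T·e^{−rT}·N(d₂) = 92.973353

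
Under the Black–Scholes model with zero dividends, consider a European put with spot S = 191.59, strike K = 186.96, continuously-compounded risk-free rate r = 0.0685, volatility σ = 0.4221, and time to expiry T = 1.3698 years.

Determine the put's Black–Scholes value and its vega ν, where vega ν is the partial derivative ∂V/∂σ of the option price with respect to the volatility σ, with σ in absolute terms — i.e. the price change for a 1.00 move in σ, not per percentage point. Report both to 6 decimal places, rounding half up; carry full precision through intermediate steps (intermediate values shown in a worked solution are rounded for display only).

price = 25.591827
ν = 79.473901

σ√T = 0.4221·√1.3698 = 0.494019
d₁ = (ln(S/K) + (r+σ²/2)T) / (σ√T) = (ln(191.59/186.96) + (0.0685+0.4221²/2)·1.3698) / 0.494019 = (0.024463 + 0.215859) / 0.494019 = 0.486462
d₂ = d₁ − σ√T = 0.486462 − 0.494019 = -0.007557
e^{−rT} = e^{−0.0685·1.3698} = 0.910436
N(−d₁) = 0.313320,  N(−d₂) = 0.503015
Put price V = K·e^{−rT}·N(−d₂) − S·N(−d₁) = 85.620744 − 60.028917 = 25.591827
φ(d₁) = (1/√(2π))·e^{−d₁²/2} = 0.354424
ν = S·φ(d₁)·√T = 79.473901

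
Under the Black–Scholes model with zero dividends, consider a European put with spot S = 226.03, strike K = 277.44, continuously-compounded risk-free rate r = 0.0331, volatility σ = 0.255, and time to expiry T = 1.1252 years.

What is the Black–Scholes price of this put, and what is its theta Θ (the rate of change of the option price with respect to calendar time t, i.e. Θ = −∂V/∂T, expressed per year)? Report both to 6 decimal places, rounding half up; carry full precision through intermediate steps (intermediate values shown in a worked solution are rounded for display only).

σ√T = 0.255·√1.1252 = 0.270492
d₁ = (ln(S/K) + (r+σ²/2)T) / (σ√T) = (ln(226.03/277.44) + (0.0331+0.255²/2)·1.1252) / 0.270492 = (-0.204937 + 0.073827) / 0.270492 = -0.484708
d₂ = d₁ − σ√T = -0.484708 − 0.270492 = -0.755200
e^{−rT} = e^{−0.0331·1.1252} = 0.963441
N(−d₁) = 0.686058,  N(−d₂) = 0.774936
Put price V = K·e^{−rT}·N(−d₂) − S·N(−d₁) = 207.137988 − 155.069733 = 52.068255
φ(d₁) = (1/√(2π))·e^{−d₁²/2} = 0.354726
Θ = −S·φ(d₁)·σ/(2√T) + r·K·e^{−rT}·N(−d₂) = −9.637281 + 6.856267 = -2.781014

price = 52.068255
Θ = -2.781014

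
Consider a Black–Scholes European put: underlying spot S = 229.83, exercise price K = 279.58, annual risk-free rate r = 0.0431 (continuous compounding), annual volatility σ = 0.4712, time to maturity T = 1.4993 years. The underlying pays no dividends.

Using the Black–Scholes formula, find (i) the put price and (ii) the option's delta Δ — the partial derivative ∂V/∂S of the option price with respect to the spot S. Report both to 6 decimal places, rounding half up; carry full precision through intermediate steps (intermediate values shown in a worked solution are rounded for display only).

price = 73.363645
Δ = -0.475734

σ√T = 0.4712·√1.4993 = 0.576965
d₁ = (ln(S/K) + (r+σ²/2)T) / (σ√T) = (ln(229.83/279.58) + (0.0431+0.4712²/2)·1.4993) / 0.576965 = (-0.195949 + 0.231064) / 0.576965 = 0.060863
d₂ = d₁ − σ√T = 0.060863 − 0.576965 = -0.516102
e^{−rT} = e^{−0.0431·1.4993} = 0.937424
N(−d₁) = 0.475734,  N(−d₂) = 0.697109
Put price V = K·e^{−rT}·N(−d₂) − S·N(−d₁) = 182.701658 − 109.338013 = 73.363645
Δ = −N(−d₁) = -0.475734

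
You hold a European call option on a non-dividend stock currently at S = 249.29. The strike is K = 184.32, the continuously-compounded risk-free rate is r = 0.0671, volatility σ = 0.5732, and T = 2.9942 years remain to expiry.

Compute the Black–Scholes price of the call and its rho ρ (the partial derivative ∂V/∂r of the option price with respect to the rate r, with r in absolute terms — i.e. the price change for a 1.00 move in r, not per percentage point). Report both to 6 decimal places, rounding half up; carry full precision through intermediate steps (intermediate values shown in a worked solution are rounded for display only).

σ√T = 0.5732·√2.9942 = 0.991851
d₁ = (ln(S/K) + (r+σ²/2)T) / (σ√T) = (ln(249.29/184.32) + (0.0671+0.5732²/2)·2.9942) / 0.991851 = (0.301943 + 0.692795) / 0.991851 = 1.002911
d₂ = d₁ − σ√T = 1.002911 − 0.991851 = 0.011060
e^{−rT} = e^{−0.0671·2.9942} = 0.817985
N(d₁) = 0.842048,  N(d₂) = 0.504412
Call price V = S·N(d₁) − K·e^{−rT}·N(d₂) = 209.914185 − 76.050760 = 133.863425
ρ = K·T·e^{−rT}·N(d₂) = 227.711186

price = 133.863425
ρ = 227.711186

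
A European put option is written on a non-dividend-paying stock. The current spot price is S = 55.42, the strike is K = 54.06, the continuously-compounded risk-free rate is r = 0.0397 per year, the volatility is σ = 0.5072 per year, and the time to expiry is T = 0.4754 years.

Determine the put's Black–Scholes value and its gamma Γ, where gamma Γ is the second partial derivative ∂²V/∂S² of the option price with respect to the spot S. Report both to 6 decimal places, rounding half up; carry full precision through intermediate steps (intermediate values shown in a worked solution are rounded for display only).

price = 6.400910
Γ = 0.019679

σ√T = 0.5072·√0.4754 = 0.349711
d₁ = (ln(S/K) + (r+σ²/2)T) / (σ√T) = (ln(55.42/54.06) + (0.0397+0.5072²/2)·0.4754) / 0.349711 = (0.024846 + 0.080022) / 0.349711 = 0.299871
d₂ = d₁ − σ√T = 0.299871 − 0.349711 = -0.049839
e^{−rT} = e^{−0.0397·0.4754} = 0.981304
N(−d₁) = 0.382138,  N(−d₂) = 0.519875
Put price V = K·e^{−rT}·N(−d₂) − S·N(−d₁) = 27.578982 − 21.178072 = 6.400910
φ(d₁) = (1/√(2π))·e^{−d₁²/2} = 0.381403
Γ = φ(d₁) / (S·σ·√T) = 0.019679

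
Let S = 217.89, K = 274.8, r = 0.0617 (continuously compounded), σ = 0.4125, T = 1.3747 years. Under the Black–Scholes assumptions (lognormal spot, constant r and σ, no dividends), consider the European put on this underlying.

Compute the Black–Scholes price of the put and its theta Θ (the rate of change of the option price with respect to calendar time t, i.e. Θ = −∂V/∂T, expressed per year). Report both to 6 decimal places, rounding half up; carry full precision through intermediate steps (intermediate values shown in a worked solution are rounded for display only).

σ√T = 0.4125·√1.3747 = 0.483646
d₁ = (ln(S/K) + (r+σ²/2)T) / (σ√T) = (ln(217.89/274.8) + (0.0617+0.4125²/2)·1.3747) / 0.483646 = (-0.232053 + 0.201776) / 0.483646 = -0.062602
d₂ = d₁ − σ√T = -0.062602 − 0.483646 = -0.546249
e^{−rT} = e^{−0.0617·1.3747} = 0.918679
N(−d₁) = 0.524958,  N(−d₂) = 0.707552
Put price V = K·e^{−rT}·N(−d₂) − S·N(−d₁) = 178.623646 − 114.383177 = 64.240469
φ(d₁) = (1/√(2π))·e^{−d₁²/2} = 0.398161
Θ = −S·φ(d₁)·σ/(2√T) + r·K·e^{−rT}·N(−d₂) = −15.261118 + 11.021079 = -4.240039

price = 64.240469
Θ = -4.240039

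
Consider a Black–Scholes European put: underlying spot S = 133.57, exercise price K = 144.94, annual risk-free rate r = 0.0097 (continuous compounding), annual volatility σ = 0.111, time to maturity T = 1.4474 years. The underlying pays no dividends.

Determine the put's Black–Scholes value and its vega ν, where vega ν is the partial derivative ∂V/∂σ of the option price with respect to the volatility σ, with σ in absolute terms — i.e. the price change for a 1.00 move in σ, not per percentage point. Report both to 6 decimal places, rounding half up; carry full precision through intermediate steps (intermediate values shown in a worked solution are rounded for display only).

price = 12.957174
ν = 58.197348

σ√T = 0.111·√1.4474 = 0.133542
d₁ = (ln(S/K) + (r+σ²/2)T) / (σ√T) = (ln(133.57/144.94) + (0.0097+0.111²/2)·1.4474) / 0.133542 = (-0.081694 + 0.022956) / 0.133542 = -0.439845
d₂ = d₁ − σ√T = -0.439845 − 0.133542 = -0.573387
e^{−rT} = e^{−0.0097·1.4474} = 0.986058
N(−d₁) = 0.669975,  N(−d₂) = 0.716809
Put price V = K·e^{−rT}·N(−d₂) − S·N(−d₁) = 102.445774 − 89.488600 = 12.957174
φ(d₁) = (1/√(2π))·e^{−d₁²/2} = 0.362160
ν = S·φ(d₁)·√T = 58.197348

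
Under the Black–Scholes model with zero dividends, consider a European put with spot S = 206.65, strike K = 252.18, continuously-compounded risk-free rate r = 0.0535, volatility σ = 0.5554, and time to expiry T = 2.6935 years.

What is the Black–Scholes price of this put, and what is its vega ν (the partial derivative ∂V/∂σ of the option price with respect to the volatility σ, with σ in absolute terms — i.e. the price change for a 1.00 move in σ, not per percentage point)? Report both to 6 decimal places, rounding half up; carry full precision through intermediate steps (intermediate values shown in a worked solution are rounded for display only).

price = 80.648318
ν = 125.127954

σ√T = 0.5554·√2.6935 = 0.911516
d₁ = (ln(S/K) + (r+σ²/2)T) / (σ√T) = (ln(206.65/252.18) + (0.0535+0.5554²/2)·2.6935) / 0.911516 = (-0.199117 + 0.559533) / 0.911516 = 0.395403
d₂ = d₁ − σ√T = 0.395403 − 0.911516 = -0.516113
e^{−rT} = e^{−0.0535·2.6935} = 0.865799
N(−d₁) = 0.346273,  N(−d₂) = 0.697112
Put price V = K·e^{−rT}·N(−d₂) − S·N(−d₁) = 152.205556 − 71.557239 = 80.648318
φ(d₁) = (1/√(2π))·e^{−d₁²/2} = 0.368944
ν = S·φ(d₁)·√T = 125.127954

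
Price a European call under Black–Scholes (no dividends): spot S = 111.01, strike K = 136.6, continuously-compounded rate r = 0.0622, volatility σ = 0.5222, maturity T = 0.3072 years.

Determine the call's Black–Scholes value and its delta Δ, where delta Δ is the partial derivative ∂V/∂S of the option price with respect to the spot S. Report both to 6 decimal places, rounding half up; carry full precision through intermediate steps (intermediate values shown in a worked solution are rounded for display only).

price = 5.447239
Δ = 0.306440

σ√T = 0.5222·√0.3072 = 0.289433
d₁ = (ln(S/K) + (r+σ²/2)T) / (σ√T) = (ln(111.01/136.6) + (0.0622+0.5222²/2)·0.3072) / 0.289433 = (-0.207437 + 0.060993) / 0.289433 = -0.505966
d₂ = d₁ − σ√T = -0.505966 − 0.289433 = -0.795399
e^{−rT} = e^{−0.0622·0.3072} = 0.981074
N(d₁) = 0.306440,  N(d₂) = 0.213191
Call price V = S·N(d₁) − K·e^{−rT}·N(d₂) = 34.017915 − 28.570676 = 5.447239
Δ = N(d₁) = 0.306440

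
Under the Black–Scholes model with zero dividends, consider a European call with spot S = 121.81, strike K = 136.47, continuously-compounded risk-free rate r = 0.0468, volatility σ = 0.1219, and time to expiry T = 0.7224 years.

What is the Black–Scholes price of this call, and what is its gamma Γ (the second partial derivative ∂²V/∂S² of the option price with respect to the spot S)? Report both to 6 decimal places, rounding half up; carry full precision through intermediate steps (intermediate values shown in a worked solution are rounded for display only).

price = 1.661192
Γ = 0.024415

σ√T = 0.1219·√0.7224 = 0.103608
d₁ = (ln(S/K) + (r+σ²/2)T) / (σ√T) = (ln(121.81/136.47) + (0.0468+0.1219²/2)·0.7224) / 0.103608 = (-0.113642 + 0.039176) / 0.103608 = -0.718737
d₂ = d₁ − σ√T = -0.718737 − 0.103608 = -0.822344
e^{−rT} = e^{−0.0468·0.7224} = 0.966757
N(d₁) = 0.236152,  N(d₂) = 0.205440
Call price V = S·N(d₁) − K·e^{−rT}·N(d₂) = 28.765626 − 27.104434 = 1.661192
φ(d₁) = (1/√(2π))·e^{−d₁²/2} = 0.308131
Γ = φ(d₁) / (S·σ·√T) = 0.024415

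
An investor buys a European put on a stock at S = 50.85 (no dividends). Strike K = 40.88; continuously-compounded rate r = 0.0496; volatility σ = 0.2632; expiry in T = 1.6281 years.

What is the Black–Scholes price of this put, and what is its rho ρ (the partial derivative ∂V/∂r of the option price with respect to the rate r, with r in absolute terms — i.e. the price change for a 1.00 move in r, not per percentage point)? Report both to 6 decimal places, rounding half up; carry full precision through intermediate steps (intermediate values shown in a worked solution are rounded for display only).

price = 1.490496
ρ = -14.429325

σ√T = 0.2632·√1.6281 = 0.335835
d₁ = (ln(S/K) + (r+σ²/2)T) / (σ√T) = (ln(50.85/40.88) + (0.0496+0.2632²/2)·1.6281) / 0.335835 = (0.218239 + 0.137146) / 0.335835 = 1.058214
d₂ = d₁ − σ√T = 1.058214 − 0.335835 = 0.722378
e^{−rT} = e^{−0.0496·1.6281} = 0.922421
N(−d₁) = 0.144979,  N(−d₂) = 0.235031
Put price V = K·e^{−rT}·N(−d₂) − S·N(−d₁) = 8.862677 − 7.372181 = 1.490496
ρ = −K·T·e^{−rT}·N(−d₂) = -14.429325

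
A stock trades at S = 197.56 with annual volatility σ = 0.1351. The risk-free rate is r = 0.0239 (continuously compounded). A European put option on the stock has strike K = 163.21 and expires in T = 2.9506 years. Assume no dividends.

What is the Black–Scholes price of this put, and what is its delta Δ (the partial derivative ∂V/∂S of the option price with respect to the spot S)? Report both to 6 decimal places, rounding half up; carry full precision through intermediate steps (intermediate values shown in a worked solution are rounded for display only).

price = 2.604897
Δ = -0.106939

σ√T = 0.1351·√2.9506 = 0.232065
d₁ = (ln(S/K) + (r+σ²/2)T) / (σ√T) = (ln(197.56/163.21) + (0.0239+0.1351²/2)·2.9506) / 0.232065 = (0.191005 + 0.097447) / 0.232065 = 1.242973
d₂ = d₁ − σ√T = 1.242973 − 0.232065 = 1.010908
e^{−rT} = e^{−0.0239·2.9506} = 0.931910
N(−d₁) = 0.106939,  N(−d₂) = 0.156030
Put price V = K·e^{−rT}·N(−d₂) − S·N(−d₁) = 23.731738 − 21.126841 = 2.604897
Δ = −N(−d₁) = -0.106939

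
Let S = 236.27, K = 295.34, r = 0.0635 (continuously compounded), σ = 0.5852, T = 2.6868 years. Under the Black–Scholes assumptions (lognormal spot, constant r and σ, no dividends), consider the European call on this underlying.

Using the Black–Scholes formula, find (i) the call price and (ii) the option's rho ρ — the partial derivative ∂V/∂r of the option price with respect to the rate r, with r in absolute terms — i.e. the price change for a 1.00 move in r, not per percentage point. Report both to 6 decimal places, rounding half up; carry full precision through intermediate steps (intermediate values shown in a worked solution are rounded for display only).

price = 83.164735
ρ = 198.399378

σ√T = 0.5852·√2.6868 = 0.959228
d₁ = (ln(S/K) + (r+σ²/2)T) / (σ√T) = (ln(236.27/295.34) + (0.0635+0.5852²/2)·2.6868) / 0.959228 = (-0.223152 + 0.630671) / 0.959228 = 0.424841
d₂ = d₁ − σ√T = 0.424841 − 0.959228 = -0.534388
e^{−rT} = e^{−0.0635·2.6868} = 0.843149
N(d₁) = 0.664524,  N(d₂) = 0.296537
Call price V = S·N(d₁) − K·e^{−rT}·N(d₂) = 157.006993 − 73.842258 = 83.164735
ρ = K·T·e^{−rT}·N(d₂) = 198.399378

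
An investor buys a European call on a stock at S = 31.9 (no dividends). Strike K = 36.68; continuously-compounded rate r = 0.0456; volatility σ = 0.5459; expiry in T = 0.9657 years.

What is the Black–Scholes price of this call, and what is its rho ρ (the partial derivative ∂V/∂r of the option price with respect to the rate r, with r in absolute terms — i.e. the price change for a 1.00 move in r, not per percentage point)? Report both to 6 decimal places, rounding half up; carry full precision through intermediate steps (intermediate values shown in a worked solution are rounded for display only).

price = 5.593931
ρ = 11.105939

σ√T = 0.5459·√0.9657 = 0.536456
d₁ = (ln(S/K) + (r+σ²/2)T) / (σ√T) = (ln(31.9/36.68) + (0.0456+0.5459²/2)·0.9657) / 0.536456 = (-0.139626 + 0.187929) / 0.536456 = 0.090041
d₂ = d₁ − σ√T = 0.090041 − 0.536456 = -0.446415
e^{−rT} = e^{−0.0456·0.9657} = 0.956920
N(d₁) = 0.535873,  N(d₂) = 0.327649
Call price V = S·N(d₁) − K·e^{−rT}·N(d₂) = 17.094334 − 11.500403 = 5.593931
ρ = K·T·e^{−rT}·N(d₂) = 11.105939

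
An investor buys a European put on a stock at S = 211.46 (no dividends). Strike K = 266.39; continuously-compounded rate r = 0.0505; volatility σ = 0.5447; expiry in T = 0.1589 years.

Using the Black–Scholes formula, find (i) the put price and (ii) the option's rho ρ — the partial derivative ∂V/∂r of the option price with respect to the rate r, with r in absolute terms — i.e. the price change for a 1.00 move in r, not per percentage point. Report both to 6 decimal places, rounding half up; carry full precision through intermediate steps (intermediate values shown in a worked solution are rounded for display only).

σ√T = 0.5447·√0.1589 = 0.217130
d₁ = (ln(S/K) + (r+σ²/2)T) / (σ√T) = (ln(211.46/266.39) + (0.0505+0.5447²/2)·0.1589) / 0.217130 = (-0.230926 + 0.031597) / 0.217130 = -0.918015
d₂ = d₁ − σ√T = -0.918015 − 0.217130 = -1.135145
e^{−rT} = e^{−0.0505·0.1589} = 0.992008
N(−d₁) = 0.820695,  N(−d₂) = 0.871843
Put price V = K·e^{−rT}·N(−d₂) − S·N(−d₁) = 230.393962 − 173.544075 = 56.849887
ρ = −K·T·e^{−rT}·N(−d₂) = -36.609601

price = 56.849887
ρ = -36.609601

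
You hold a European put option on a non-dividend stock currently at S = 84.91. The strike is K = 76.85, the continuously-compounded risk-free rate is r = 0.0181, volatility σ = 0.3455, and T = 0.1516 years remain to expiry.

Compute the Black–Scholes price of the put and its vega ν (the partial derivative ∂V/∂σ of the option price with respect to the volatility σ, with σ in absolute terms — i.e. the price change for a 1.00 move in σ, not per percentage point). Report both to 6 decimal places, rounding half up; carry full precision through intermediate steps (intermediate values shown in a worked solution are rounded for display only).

price = 1.392769
ν = 9.353250

σ√T = 0.3455·√0.1516 = 0.134523
d₁ = (ln(S/K) + (r+σ²/2)T) / (σ√T) = (ln(84.91/76.85) + (0.0181+0.3455²/2)·0.1516) / 0.134523 = (0.099736 + 0.011792) / 0.134523 = 0.829065
d₂ = d₁ − σ√T = 0.829065 − 0.134523 = 0.694542
e^{−rT} = e^{−0.0181·0.1516} = 0.997260
N(−d₁) = 0.203534,  N(−d₂) = 0.243671
Put price V = K·e^{−rT}·N(−d₂) − S·N(−d₁) = 18.674820 − 17.282051 = 1.392769
φ(d₁) = (1/√(2π))·e^{−d₁²/2} = 0.282914
ν = S·φ(d₁)·√T = 9.353250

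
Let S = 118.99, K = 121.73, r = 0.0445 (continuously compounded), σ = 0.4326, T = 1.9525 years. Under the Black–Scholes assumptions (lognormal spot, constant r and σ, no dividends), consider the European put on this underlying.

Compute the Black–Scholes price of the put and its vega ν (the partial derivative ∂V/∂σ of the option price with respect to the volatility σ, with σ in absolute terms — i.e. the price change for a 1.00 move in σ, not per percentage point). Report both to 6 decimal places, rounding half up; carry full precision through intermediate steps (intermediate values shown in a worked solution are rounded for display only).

price = 23.840238
ν = 61.025733

σ√T = 0.4326·√1.9525 = 0.604480
d₁ = (ln(S/K) + (r+σ²/2)T) / (σ√T) = (ln(118.99/121.73) + (0.0445+0.4326²/2)·1.9525) / 0.604480 = (-0.022766 + 0.269584) / 0.604480 = 0.408315
d₂ = d₁ − σ√T = 0.408315 − 0.604480 = -0.196165
e^{−rT} = e^{−0.0445·1.9525} = 0.916781
N(−d₁) = 0.341521,  N(−d₂) = 0.577760
Put price V = K·e^{−rT}·N(−d₂) − S·N(−d₁) = 64.477845 − 40.637606 = 23.840238
φ(d₁) = (1/√(2π))·e^{−d₁²/2} = 0.367035
ν = S·φ(d₁)·√T = 61.025733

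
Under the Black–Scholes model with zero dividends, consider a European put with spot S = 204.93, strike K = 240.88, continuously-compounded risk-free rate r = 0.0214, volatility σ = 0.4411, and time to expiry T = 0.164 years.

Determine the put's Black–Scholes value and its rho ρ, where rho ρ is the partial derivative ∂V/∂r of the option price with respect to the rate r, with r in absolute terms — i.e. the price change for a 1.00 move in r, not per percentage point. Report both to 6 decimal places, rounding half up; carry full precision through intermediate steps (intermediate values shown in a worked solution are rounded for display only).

price = 39.184365
ρ = -32.874245

σ√T = 0.4411·√0.164 = 0.178632
d₁ = (ln(S/K) + (r+σ²/2)T) / (σ√T) = (ln(204.93/240.88) + (0.0214+0.4411²/2)·0.164) / 0.178632 = (-0.161630 + 0.019464) / 0.178632 = -0.795861
d₂ = d₁ − σ√T = -0.795861 − 0.178632 = -0.974493
e^{−rT} = e^{−0.0214·0.164} = 0.996497
N(−d₁) = 0.786944,  N(−d₂) = 0.835094
Put price V = K·e^{−rT}·N(−d₂) − S·N(−d₁) = 200.452714 − 161.268349 = 39.184365
ρ = −K·T·e^{−rT}·N(−d₂) = -32.874245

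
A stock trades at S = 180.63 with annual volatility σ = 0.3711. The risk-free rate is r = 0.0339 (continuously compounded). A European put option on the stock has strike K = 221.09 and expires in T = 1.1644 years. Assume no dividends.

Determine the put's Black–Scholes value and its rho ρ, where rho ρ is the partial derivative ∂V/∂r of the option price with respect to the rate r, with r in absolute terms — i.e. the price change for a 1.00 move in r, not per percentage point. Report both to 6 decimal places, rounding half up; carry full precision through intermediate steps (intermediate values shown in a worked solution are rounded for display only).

σ√T = 0.3711·√1.1644 = 0.400444
d₁ = (ln(S/K) + (r+σ²/2)T) / (σ√T) = (ln(180.63/221.09) + (0.0339+0.3711²/2)·1.1644) / 0.400444 = (-0.202119 + 0.119651) / 0.400444 = -0.205942
d₂ = d₁ − σ√T = -0.205942 − 0.400444 = -0.606386
e^{−rT} = e^{−0.0339·1.1644} = 0.961296
N(−d₁) = 0.581582,  N(−d₂) = 0.727871
Put price V = K·e^{−rT}·N(−d₂) − S·N(−d₁) = 154.696465 − 105.051115 = 49.645350
ρ = −K·T·e^{−rT}·N(−d₂) = -180.128563

price = 49.645350
ρ = -180.128563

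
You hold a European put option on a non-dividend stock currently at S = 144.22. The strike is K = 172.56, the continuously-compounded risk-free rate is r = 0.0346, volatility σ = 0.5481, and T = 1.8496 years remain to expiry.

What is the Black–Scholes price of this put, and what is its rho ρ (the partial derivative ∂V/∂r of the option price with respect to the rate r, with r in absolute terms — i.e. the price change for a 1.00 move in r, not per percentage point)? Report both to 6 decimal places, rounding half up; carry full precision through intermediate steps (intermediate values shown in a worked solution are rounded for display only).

σ√T = 0.5481·√1.8496 = 0.745416
d₁ = (ln(S/K) + (r+σ²/2)T) / (σ√T) = (ln(144.22/172.56) + (0.0346+0.5481²/2)·1.8496) / 0.745416 = (-0.179405 + 0.341819) / 0.745416 = 0.217883
d₂ = d₁ − σ√T = 0.217883 − 0.745416 = -0.527533
e^{−rT} = e^{−0.0346·1.8496} = 0.938009
N(−d₁) = 0.413760,  N(−d₂) = 0.701088
Put price V = K·e^{−rT}·N(−d₂) − S·N(−d₁) = 113.480074 − 59.672479 = 53.807595
ρ = −K·T·e^{−rT}·N(−d₂) = -209.892745

price = 53.807595
ρ = -209.892745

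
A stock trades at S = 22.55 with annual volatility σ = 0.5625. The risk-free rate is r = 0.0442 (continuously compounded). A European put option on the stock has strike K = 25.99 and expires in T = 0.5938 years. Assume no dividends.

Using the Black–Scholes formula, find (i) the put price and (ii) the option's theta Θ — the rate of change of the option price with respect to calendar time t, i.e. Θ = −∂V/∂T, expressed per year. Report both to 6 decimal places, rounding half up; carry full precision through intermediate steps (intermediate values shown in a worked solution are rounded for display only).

σ√T = 0.5625·√0.5938 = 0.433454
d₁ = (ln(S/K) + (r+σ²/2)T) / (σ√T) = (ln(22.55/25.99) + (0.0442+0.5625²/2)·0.5938) / 0.433454 = (-0.141977 + 0.120187) / 0.433454 = -0.050270
d₂ = d₁ − σ√T = -0.050270 − 0.433454 = -0.483724
e^{−rT} = e^{−0.0442·0.5938} = 0.974095
N(−d₁) = 0.520046,  N(−d₂) = 0.685709
Put price V = K·e^{−rT}·N(−d₂) − S·N(−d₁) = 17.359919 − 11.727048 = 5.632871
φ(d₁) = (1/√(2π))·e^{−d₁²/2} = 0.398439
Θ = −S·φ(d₁)·σ/(2√T) + r·K·e^{−rT}·N(−d₂) = −3.279294 + 0.767308 = -2.511985

price = 5.632871
Θ = -2.511985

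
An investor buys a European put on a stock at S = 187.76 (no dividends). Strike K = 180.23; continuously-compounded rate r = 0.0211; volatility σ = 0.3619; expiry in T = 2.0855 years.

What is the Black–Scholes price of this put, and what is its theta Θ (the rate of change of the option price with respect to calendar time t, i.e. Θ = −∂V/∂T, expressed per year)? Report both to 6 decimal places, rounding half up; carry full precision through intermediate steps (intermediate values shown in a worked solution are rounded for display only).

price = 29.964256
Θ = -6.616690

σ√T = 0.3619·√2.0855 = 0.522629
d₁ = (ln(S/K) + (r+σ²/2)T) / (σ√T) = (ln(187.76/180.23) + (0.0211+0.3619²/2)·2.0855) / 0.522629 = (0.040931 + 0.180575) / 0.522629 = 0.423829
d₂ = d₁ − σ√T = 0.423829 − 0.522629 = -0.098800
e^{−rT} = e^{−0.0211·2.0855} = 0.956950
N(−d₁) = 0.335845,  N(−d₂) = 0.539352
Put price V = K·e^{−rT}·N(−d₂) − S·N(−d₁) = 93.022560 − 63.058304 = 29.964256
φ(d₁) = (1/√(2π))·e^{−d₁²/2} = 0.364673
Θ = −S·φ(d₁)·σ/(2√T) + r·K·e^{−rT}·N(−d₂) = −8.579466 + 1.962776 = -6.616690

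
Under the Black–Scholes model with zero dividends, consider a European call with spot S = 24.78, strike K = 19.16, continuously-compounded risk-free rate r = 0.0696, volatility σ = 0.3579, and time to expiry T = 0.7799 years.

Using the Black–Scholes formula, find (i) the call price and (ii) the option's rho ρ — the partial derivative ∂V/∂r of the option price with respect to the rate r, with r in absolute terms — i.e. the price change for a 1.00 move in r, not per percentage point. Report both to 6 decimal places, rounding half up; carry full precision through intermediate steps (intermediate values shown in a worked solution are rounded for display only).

price = 7.201787
ρ = 11.266386

σ√T = 0.3579·√0.7799 = 0.316068
d₁ = (ln(S/K) + (r+σ²/2)T) / (σ√T) = (ln(24.78/19.16) + (0.0696+0.3579²/2)·0.7799) / 0.316068 = (0.257212 + 0.104231) / 0.316068 = 1.143559
d₂ = d₁ − σ√T = 1.143559 − 0.316068 = 0.827490
e^{−rT} = e^{−0.0696·0.7799} = 0.947166
N(d₁) = 0.873597,  N(d₂) = 0.796020
Call price V = S·N(d₁) − K·e^{−rT}·N(d₂) = 21.647724 − 14.445937 = 7.201787
ρ = K·T·e^{−rT}·N(d₂) = 11.266386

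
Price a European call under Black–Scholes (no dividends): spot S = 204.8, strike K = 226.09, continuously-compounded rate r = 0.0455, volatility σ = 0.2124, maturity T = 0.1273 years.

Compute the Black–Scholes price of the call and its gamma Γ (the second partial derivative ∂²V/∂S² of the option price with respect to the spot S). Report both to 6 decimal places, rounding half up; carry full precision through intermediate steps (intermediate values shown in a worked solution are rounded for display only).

σ√T = 0.2124·√0.1273 = 0.075782
d₁ = (ln(S/K) + (r+σ²/2)T) / (σ√T) = (ln(204.8/226.09) + (0.0455+0.2124²/2)·0.1273) / 0.075782 = (-0.098899 + 0.008664) / 0.075782 = -1.190719
d₂ = d₁ − σ√T = -1.190719 − 0.075782 = -1.266501
e^{−rT} = e^{−0.0455·0.1273} = 0.994225
N(d₁) = 0.116882,  N(d₂) = 0.102667
Call price V = S·N(d₁) − K·e^{−rT}·N(d₂) = 23.937426 − 23.077880 = 0.859546
φ(d₁) = (1/√(2π))·e^{−d₁²/2} = 0.196352
Γ = φ(d₁) / (S·σ·√T) = 0.012651

price = 0.859546
Γ = 0.012651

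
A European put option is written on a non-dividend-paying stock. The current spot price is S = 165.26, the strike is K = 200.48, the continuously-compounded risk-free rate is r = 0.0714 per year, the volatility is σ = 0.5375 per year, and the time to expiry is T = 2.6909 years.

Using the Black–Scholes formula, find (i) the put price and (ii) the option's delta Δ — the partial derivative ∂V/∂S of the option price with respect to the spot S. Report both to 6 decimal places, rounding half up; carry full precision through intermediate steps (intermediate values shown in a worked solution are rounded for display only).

price = 56.419290
Δ = -0.330095

σ√T = 0.5375·√2.6909 = 0.881713
d₁ = (ln(S/K) + (r+σ²/2)T) / (σ√T) = (ln(165.26/200.48) + (0.0714+0.5375²/2)·2.6909) / 0.881713 = (-0.193194 + 0.580839) / 0.881713 = 0.439649
d₂ = d₁ − σ√T = 0.439649 − 0.881713 = -0.442064
e^{−rT} = e^{−0.0714·2.6909} = 0.825199
N(−d₁) = 0.330095,  N(−d₂) = 0.670778
Put price V = K·e^{−rT}·N(−d₂) − S·N(−d₁) = 110.970872 − 54.551582 = 56.419290
Δ = −N(−d₁) = -0.330095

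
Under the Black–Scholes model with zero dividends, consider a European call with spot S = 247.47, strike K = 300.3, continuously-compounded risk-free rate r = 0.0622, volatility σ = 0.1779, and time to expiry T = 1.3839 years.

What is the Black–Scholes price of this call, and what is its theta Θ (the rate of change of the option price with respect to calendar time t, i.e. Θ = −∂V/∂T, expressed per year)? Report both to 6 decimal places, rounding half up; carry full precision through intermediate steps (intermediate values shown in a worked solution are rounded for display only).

σ√T = 0.1779·√1.3839 = 0.209280
d₁ = (ln(S/K) + (r+σ²/2)T) / (σ√T) = (ln(247.47/300.3) + (0.0622+0.1779²/2)·1.3839) / 0.209280 = (-0.193493 + 0.107978) / 0.209280 = -0.408614
d₂ = d₁ − σ√T = -0.408614 − 0.209280 = -0.617895
e^{−rT} = e^{−0.0622·1.3839} = 0.917522
N(d₁) = 0.341411,  N(d₂) = 0.268322
Call price V = S·N(d₁) − K·e^{−rT}·N(d₂) = 84.489071 − 73.931384 = 10.557687
φ(d₁) = (1/√(2π))·e^{−d₁²/2} = 0.366990
Θ = −S·φ(d₁)·σ/(2√T) − r·K·e^{−rT}·N(d₂) = −6.867048 − 4.598532 = -11.465580

price = 10.557687
Θ = -11.465580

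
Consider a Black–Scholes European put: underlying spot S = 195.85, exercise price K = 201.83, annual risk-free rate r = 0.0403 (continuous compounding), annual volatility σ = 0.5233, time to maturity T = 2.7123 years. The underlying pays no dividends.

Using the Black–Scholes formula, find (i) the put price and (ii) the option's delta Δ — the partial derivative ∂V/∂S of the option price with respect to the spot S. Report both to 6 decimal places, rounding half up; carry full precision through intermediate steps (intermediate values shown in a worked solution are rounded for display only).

price = 55.612398
Δ = -0.300541

σ√T = 0.5233·√2.7123 = 0.861826
d₁ = (ln(S/K) + (r+σ²/2)T) / (σ√T) = (ln(195.85/201.83) + (0.0403+0.5233²/2)·2.7123) / 0.861826 = (-0.030077 + 0.480678) / 0.861826 = 0.522845
d₂ = d₁ − σ√T = 0.522845 − 0.861826 = -0.338981
e^{−rT} = e^{−0.0403·2.7123} = 0.896456
N(−d₁) = 0.300541,  N(−d₂) = 0.632688
Put price V = K·e^{−rT}·N(−d₂) − S·N(−d₁) = 114.473396 − 58.860998 = 55.612398
Δ = −N(−d₁) = -0.300541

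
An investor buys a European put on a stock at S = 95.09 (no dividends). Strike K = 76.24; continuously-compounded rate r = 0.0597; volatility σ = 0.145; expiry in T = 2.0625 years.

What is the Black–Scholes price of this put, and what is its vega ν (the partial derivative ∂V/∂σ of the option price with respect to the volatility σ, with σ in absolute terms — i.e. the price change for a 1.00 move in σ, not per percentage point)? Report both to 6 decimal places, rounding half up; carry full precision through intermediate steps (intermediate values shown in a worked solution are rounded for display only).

σ√T = 0.145·√2.0625 = 0.208240
d₁ = (ln(S/K) + (r+σ²/2)T) / (σ√T) = (ln(95.09/76.24) + (0.0597+0.145²/2)·2.0625) / 0.208240 = (0.220938 + 0.144813) / 0.208240 = 1.756388
d₂ = d₁ − σ√T = 1.756388 − 0.208240 = 1.548147
e^{−rT} = e^{−0.0597·2.0625} = 0.884148
N(−d₁) = 0.039511,  N(−d₂) = 0.060793
Put price V = K·e^{−rT}·N(−d₂) − S·N(−d₁) = 4.097928 − 3.757113 = 0.340815
φ(d₁) = (1/√(2π))·e^{−d₁²/2} = 0.085317
ν = S·φ(d₁)·√T = 11.651048

price = 0.340815
ν = 11.651048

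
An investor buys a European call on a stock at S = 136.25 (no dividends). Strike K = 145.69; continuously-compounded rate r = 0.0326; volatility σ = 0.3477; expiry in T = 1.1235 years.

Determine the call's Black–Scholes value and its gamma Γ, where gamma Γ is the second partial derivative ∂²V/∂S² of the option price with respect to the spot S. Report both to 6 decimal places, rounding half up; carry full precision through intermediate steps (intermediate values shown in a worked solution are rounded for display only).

σ√T = 0.3477·√1.1235 = 0.368546
d₁ = (ln(S/K) + (r+σ²/2)T) / (σ√T) = (ln(136.25/145.69) + (0.0326+0.3477²/2)·1.1235) / 0.368546 = (-0.066990 + 0.104539) / 0.368546 = 0.101885
d₂ = d₁ − σ√T = 0.101885 − 0.368546 = -0.266660
e^{−rT} = e^{−0.0326·1.1235} = 0.964037
N(d₁) = 0.540576,  N(d₂) = 0.394865
Call price V = S·N(d₁) − K·e^{−rT}·N(d₂) = 73.653500 − 55.459031 = 18.194469
φ(d₁) = (1/√(2π))·e^{−d₁²/2} = 0.396877
Γ = φ(d₁) / (S·σ·√T) = 0.007904

price = 18.194469
Γ = 0.007904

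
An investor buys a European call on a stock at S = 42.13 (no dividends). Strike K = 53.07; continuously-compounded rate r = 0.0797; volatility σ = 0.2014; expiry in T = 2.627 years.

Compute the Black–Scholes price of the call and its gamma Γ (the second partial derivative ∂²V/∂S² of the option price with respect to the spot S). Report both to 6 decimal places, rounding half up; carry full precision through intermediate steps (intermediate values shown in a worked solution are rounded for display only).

σ√T = 0.2014·√2.627 = 0.326430
d₁ = (ln(S/K) + (r+σ²/2)T) / (σ√T) = (ln(42.13/53.07) + (0.0797+0.2014²/2)·2.627) / 0.326430 = (-0.230852 + 0.262650) / 0.326430 = 0.097412
d₂ = d₁ − σ√T = 0.097412 − 0.326430 = -0.229017
e^{−rT} = e^{−0.0797·2.627} = 0.811094
N(d₁) = 0.538801,  N(d₂) = 0.409428
Call price V = S·N(d₁) − K·e^{−rT}·N(d₂) = 22.699669 − 17.623711 = 5.075957
φ(d₁) = (1/√(2π))·e^{−d₁²/2} = 0.397054
Γ = φ(d₁) / (S·σ·√T) = 0.028871

price = 5.075957
Γ = 0.028871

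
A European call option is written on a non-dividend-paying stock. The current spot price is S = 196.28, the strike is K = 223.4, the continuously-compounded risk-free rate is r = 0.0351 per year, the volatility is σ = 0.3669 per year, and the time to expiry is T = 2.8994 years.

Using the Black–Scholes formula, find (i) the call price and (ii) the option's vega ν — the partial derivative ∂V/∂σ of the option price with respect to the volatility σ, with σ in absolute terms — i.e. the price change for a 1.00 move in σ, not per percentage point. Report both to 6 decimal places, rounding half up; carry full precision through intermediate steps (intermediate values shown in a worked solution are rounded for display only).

σ√T = 0.3669·√2.8994 = 0.624744
d₁ = (ln(S/K) + (r+σ²/2)T) / (σ√T) = (ln(196.28/223.4) + (0.0351+0.3669²/2)·2.8994) / 0.624744 = (-0.129422 + 0.296921) / 0.624744 = 0.268109
d₂ = d₁ − σ√T = 0.268109 − 0.624744 = -0.356634
e^{−rT} = e^{−0.0351·2.8994} = 0.903238
N(d₁) = 0.605692,  N(d₂) = 0.360683
Call price V = S·N(d₁) − K·e^{−rT}·N(d₂) = 118.885301 − 72.779808 = 46.105493
φ(d₁) = (1/√(2π))·e^{−d₁²/2} = 0.384858
ν = S·φ(d₁)·√T = 128.626687

price = 46.105493
ν = 128.626687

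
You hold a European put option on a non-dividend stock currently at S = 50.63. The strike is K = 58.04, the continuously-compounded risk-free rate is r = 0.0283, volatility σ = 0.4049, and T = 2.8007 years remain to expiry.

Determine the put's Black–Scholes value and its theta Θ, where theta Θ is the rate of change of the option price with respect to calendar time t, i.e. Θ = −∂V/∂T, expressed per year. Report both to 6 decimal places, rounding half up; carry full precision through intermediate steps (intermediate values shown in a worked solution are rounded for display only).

price = 15.366740
Θ = -1.358223

σ√T = 0.4049·√2.8007 = 0.677612
d₁ = (ln(S/K) + (r+σ²/2)T) / (σ√T) = (ln(50.63/58.04) + (0.0283+0.4049²/2)·2.8007) / 0.677612 = (-0.136588 + 0.308839) / 0.677612 = 0.254203
d₂ = d₁ − σ√T = 0.254203 − 0.677612 = -0.423409
e^{−rT} = e^{−0.0283·2.8007} = 0.923800
N(−d₁) = 0.399670,  N(−d₂) = 0.664002
Put price V = K·e^{−rT}·N(−d₂) − S·N(−d₁) = 35.602010 − 20.235270 = 15.366740
φ(d₁) = (1/√(2π))·e^{−d₁²/2} = 0.386259
Θ = −S·φ(d₁)·σ/(2√T) + r·K·e^{−rT}·N(−d₂) = −2.365760 + 1.007537 = -1.358223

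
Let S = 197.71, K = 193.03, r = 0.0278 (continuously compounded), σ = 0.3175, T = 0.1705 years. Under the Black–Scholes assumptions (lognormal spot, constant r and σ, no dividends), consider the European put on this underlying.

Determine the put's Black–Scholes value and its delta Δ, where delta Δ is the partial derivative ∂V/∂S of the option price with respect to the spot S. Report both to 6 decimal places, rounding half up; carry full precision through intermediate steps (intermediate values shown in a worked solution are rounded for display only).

price = 7.633320
Δ = -0.388040

σ√T = 0.3175·√0.1705 = 0.131101
d₁ = (ln(S/K) + (r+σ²/2)T) / (σ√T) = (ln(197.71/193.03) + (0.0278+0.3175²/2)·0.1705) / 0.131101 = (0.023956 + 0.013334) / 0.131101 = 0.284432
d₂ = d₁ − σ√T = 0.284432 − 0.131101 = 0.153331
e^{−rT} = e^{−0.0278·0.1705} = 0.995271
N(−d₁) = 0.388040,  N(−d₂) = 0.439069
Put price V = K·e^{−rT}·N(−d₂) − S·N(−d₁) = 84.352635 − 76.719315 = 7.633320
Δ = −N(−d₁) = -0.388040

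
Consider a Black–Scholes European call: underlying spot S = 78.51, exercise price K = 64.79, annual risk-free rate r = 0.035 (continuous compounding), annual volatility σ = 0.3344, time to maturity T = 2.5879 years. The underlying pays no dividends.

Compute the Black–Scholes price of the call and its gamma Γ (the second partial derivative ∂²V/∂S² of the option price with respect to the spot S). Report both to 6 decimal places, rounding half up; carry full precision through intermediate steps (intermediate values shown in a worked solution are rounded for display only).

price = 26.170929
Γ = 0.006890

σ√T = 0.3344·√2.5879 = 0.537948
d₁ = (ln(S/K) + (r+σ²/2)T) / (σ√T) = (ln(78.51/64.79) + (0.035+0.3344²/2)·2.5879) / 0.537948 = (0.192075 + 0.235270) / 0.537948 = 0.794399
d₂ = d₁ − σ√T = 0.794399 − 0.537948 = 0.256451
e^{−rT} = e^{−0.035·2.5879} = 0.913404
N(d₁) = 0.786518,  N(d₂) = 0.601199
Call price V = S·N(d₁) − K·e^{−rT}·N(d₂) = 61.749560 − 35.578631 = 26.170929
φ(d₁) = (1/√(2π))·e^{−d₁²/2} = 0.290988
Γ = φ(d₁) / (S·σ·√T) = 0.006890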